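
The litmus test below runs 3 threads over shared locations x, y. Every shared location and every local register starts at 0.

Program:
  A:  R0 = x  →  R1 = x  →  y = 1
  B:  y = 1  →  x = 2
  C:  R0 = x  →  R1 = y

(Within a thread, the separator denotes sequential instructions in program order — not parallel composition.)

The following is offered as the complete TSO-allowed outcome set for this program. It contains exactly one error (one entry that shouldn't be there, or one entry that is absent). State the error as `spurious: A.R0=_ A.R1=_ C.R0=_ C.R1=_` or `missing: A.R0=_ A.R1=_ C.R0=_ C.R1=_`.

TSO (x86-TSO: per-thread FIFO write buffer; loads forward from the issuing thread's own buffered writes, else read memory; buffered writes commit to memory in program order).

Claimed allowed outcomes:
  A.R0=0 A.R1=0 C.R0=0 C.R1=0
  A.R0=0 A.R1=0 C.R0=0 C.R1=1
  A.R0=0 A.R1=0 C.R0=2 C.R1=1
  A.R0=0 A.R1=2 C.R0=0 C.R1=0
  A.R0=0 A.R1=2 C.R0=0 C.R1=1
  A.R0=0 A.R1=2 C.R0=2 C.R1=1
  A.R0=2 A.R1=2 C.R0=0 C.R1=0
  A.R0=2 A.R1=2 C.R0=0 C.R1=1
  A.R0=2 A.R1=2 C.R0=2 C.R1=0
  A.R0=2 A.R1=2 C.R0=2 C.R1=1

outcome vector order: (A.R0,A.R1,C.R0,C.R1)
under TSO → <0 0 0 0>; <0 0 0 1>; <0 0 2 1>; <0 2 0 0>; <0 2 0 1>; <0 2 2 1>; <2 2 0 0>; <2 2 0 1>; <2 2 2 1>
claimed∖TSO = {<2 2 2 0>}

spurious: A.R0=2 A.R1=2 C.R0=2 C.R1=0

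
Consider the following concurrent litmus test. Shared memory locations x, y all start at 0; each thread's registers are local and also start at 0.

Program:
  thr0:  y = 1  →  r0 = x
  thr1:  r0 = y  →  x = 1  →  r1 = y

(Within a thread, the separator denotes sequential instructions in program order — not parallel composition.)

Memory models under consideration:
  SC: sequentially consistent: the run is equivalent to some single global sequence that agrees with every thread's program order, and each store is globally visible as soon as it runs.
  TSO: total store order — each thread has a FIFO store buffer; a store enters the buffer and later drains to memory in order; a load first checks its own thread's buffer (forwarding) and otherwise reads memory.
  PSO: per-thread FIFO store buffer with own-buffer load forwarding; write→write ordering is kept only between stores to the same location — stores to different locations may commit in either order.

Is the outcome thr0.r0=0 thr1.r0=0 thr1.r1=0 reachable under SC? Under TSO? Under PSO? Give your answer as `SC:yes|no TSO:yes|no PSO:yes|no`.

SC:no TSO:yes PSO:yes

outcome vector order: (thr0.r0,thr1.r0,thr1.r1)
SC: 5 outcomes — {001, 011, 100, 101, 111}
TSO: 6 outcomes — {000, 001, 011, 100, 101, 111}
PSO: 6 outcomes — {000, 001, 011, 100, 101, 111}
target 000 ∈ {TSO,PSO}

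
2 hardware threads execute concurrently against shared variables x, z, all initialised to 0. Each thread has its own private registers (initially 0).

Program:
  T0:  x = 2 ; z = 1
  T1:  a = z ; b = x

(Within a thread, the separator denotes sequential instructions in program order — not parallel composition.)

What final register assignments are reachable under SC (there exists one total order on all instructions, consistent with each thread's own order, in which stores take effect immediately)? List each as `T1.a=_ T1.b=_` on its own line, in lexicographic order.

outcome vector order: (T1.a,T1.b)
|SC outcomes| = 3

T1.a=0 T1.b=0
T1.a=0 T1.b=2
T1.a=1 T1.b=2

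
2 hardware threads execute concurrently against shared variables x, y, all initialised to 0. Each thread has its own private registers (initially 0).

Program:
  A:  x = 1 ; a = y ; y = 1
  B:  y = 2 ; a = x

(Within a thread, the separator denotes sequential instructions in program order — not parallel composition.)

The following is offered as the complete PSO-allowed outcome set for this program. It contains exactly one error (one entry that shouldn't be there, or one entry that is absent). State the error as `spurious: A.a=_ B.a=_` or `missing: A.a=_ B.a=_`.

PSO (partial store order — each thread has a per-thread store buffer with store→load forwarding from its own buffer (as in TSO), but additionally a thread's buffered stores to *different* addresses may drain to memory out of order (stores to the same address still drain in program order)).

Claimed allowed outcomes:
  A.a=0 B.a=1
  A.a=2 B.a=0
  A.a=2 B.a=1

missing: A.a=0 B.a=0

outcome vector order: (A.a,B.a)
under PSO → <0 0> <0 1> <2 0> <2 1>
PSO∖claimed = {<0 0>}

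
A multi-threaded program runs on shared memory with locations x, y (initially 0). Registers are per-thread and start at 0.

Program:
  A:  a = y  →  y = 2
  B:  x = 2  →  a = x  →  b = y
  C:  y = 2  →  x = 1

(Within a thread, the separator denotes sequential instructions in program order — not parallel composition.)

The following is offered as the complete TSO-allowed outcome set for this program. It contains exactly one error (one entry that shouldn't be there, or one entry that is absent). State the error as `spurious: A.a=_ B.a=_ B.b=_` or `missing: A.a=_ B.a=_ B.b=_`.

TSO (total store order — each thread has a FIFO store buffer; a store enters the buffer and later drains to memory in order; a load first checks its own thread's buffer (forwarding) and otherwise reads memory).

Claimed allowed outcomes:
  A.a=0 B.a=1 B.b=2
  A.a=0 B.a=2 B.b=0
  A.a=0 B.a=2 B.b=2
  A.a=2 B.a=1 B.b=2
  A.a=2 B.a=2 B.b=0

outcome vector order: (A.a,B.a,B.b)
TSO: 6 outcomes — {(0,1,2); (0,2,0); (0,2,2); (2,1,2); (2,2,0); (2,2,2)}
TSO∖claimed = {(2,2,2)}

missing: A.a=2 B.a=2 B.b=2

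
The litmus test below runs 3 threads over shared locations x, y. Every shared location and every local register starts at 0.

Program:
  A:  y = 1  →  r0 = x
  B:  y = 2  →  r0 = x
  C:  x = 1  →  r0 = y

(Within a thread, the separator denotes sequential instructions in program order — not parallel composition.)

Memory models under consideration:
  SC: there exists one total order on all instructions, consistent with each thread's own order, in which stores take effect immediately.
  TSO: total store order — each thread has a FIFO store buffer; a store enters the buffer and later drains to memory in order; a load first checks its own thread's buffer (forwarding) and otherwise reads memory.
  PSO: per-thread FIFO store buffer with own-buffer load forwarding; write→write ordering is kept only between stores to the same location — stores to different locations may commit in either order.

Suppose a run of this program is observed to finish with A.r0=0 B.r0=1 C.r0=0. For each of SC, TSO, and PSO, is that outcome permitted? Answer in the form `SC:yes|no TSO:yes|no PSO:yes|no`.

outcome vector order: (A.r0,B.r0,C.r0)
under SC → 0/0/1, 0/0/2, 0/1/1, 0/1/2, 1/0/1, 1/0/2, 1/1/0, 1/1/1, 1/1/2
under TSO → 0/0/0, 0/0/1, 0/0/2, 0/1/0, 0/1/1, 0/1/2, 1/0/0, 1/0/1, 1/0/2, 1/1/0, 1/1/1, 1/1/2
under PSO → 0/0/0, 0/0/1, 0/0/2, 0/1/0, 0/1/1, 0/1/2, 1/0/0, 1/0/1, 1/0/2, 1/1/0, 1/1/1, 1/1/2
target 0/1/0 ∈ {TSO,PSO}

SC:no TSO:yes PSO:yes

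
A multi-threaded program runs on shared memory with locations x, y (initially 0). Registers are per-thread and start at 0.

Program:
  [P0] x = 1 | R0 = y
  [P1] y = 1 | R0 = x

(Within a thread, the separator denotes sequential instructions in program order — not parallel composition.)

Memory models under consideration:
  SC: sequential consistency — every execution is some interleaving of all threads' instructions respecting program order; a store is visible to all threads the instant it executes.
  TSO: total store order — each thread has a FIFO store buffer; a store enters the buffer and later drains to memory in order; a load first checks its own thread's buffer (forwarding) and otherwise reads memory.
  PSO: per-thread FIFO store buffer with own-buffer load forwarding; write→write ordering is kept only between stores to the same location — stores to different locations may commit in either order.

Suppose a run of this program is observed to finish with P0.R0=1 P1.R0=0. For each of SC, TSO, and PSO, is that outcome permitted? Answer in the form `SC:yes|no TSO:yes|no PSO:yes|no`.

SC:yes TSO:yes PSO:yes

outcome vector order: (P0.R0,P1.R0)
SC: 3 outcomes — {01 10 11}
TSO: 4 outcomes — {00 01 10 11}
PSO: 4 outcomes — {00 01 10 11}
target 10 ∈ {SC,TSO,PSO}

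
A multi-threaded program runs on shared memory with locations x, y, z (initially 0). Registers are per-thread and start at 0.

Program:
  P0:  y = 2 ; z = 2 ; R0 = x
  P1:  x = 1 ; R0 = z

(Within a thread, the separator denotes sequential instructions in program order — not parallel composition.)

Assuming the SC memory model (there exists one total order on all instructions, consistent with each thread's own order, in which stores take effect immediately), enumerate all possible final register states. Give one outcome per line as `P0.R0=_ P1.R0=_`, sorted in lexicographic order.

P0.R0=0 P1.R0=2
P0.R0=1 P1.R0=0
P0.R0=1 P1.R0=2

outcome vector order: (P0.R0,P1.R0)
|SC outcomes| = 3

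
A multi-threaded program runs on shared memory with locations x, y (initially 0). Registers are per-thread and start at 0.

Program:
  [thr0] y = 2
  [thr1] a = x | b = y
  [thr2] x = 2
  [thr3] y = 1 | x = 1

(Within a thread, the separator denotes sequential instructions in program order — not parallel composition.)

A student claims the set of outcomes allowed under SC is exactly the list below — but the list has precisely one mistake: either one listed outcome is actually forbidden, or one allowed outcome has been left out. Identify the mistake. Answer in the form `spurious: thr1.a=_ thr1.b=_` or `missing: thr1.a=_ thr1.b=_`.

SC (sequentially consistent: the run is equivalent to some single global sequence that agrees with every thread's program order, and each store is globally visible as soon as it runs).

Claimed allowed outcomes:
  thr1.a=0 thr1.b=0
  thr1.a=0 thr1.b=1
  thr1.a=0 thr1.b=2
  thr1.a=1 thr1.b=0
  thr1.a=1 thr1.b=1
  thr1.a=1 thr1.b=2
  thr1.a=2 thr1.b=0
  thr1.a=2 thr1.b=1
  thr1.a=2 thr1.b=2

spurious: thr1.a=1 thr1.b=0

outcome vector order: (thr1.a,thr1.b)
SC (8): <0 0> <0 1> <0 2> <1 1> <1 2> <2 0> <2 1> <2 2>
claimed∖SC = {<1 0>}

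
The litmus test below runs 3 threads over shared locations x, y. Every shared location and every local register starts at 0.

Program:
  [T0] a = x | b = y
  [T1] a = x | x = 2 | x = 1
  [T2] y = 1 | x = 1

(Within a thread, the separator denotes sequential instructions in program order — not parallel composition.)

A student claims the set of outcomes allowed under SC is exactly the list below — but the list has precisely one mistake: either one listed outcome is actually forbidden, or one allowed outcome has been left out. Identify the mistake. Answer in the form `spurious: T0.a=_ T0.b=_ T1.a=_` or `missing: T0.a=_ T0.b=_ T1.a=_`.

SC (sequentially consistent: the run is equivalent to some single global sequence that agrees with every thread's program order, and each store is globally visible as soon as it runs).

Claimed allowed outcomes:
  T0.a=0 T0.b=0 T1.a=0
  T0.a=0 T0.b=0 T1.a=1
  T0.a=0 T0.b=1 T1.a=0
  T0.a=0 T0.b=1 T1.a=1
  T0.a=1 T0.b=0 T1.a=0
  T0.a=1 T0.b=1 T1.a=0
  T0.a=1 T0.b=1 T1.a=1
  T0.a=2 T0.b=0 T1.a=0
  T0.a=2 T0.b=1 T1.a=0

outcome vector order: (T0.a,T0.b,T1.a)
SC (10): <0 0 0> <0 0 1> <0 1 0> <0 1 1> <1 0 0> <1 1 0> <1 1 1> <2 0 0> <2 1 0> <2 1 1>
SC∖claimed = {<2 1 1>}

missing: T0.a=2 T0.b=1 T1.a=1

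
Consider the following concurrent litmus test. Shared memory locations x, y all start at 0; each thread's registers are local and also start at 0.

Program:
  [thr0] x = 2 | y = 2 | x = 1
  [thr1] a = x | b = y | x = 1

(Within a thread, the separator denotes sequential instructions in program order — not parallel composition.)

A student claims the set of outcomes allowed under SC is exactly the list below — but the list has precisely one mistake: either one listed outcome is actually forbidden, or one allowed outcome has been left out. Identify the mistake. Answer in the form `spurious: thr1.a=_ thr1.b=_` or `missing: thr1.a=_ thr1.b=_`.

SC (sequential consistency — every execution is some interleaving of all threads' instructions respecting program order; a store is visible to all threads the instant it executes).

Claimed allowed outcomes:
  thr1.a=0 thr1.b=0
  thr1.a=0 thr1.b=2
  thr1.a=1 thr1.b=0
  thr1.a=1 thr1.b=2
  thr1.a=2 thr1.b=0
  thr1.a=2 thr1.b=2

outcome vector order: (thr1.a,thr1.b)
SC: 5 outcomes — {(0,0), (0,2), (1,2), (2,0), (2,2)}
claimed∖SC = {(1,0)}

spurious: thr1.a=1 thr1.b=0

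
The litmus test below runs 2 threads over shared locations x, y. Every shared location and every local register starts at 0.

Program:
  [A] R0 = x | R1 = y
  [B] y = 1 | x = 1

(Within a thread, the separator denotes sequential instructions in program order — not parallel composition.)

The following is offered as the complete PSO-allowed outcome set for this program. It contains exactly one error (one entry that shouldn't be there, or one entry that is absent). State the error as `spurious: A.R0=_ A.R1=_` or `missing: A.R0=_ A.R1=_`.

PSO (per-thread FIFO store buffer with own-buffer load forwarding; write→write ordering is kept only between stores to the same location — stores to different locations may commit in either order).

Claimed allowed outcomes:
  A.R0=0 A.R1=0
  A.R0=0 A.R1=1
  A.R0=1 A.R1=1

missing: A.R0=1 A.R1=0

outcome vector order: (A.R0,A.R1)
PSO (4): (0,0) (0,1) (1,0) (1,1)
PSO∖claimed = {(1,0)}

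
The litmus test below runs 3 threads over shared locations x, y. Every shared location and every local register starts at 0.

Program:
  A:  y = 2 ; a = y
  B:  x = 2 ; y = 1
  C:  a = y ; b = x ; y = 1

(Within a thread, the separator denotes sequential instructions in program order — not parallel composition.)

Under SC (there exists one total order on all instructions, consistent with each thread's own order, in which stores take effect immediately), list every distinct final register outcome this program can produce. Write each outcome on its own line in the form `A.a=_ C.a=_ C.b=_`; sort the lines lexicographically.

A.a=1 C.a=0 C.b=0
A.a=1 C.a=0 C.b=2
A.a=1 C.a=1 C.b=2
A.a=1 C.a=2 C.b=0
A.a=1 C.a=2 C.b=2
A.a=2 C.a=0 C.b=0
A.a=2 C.a=0 C.b=2
A.a=2 C.a=1 C.b=2
A.a=2 C.a=2 C.b=0
A.a=2 C.a=2 C.b=2

outcome vector order: (A.a,C.a,C.b)
|SC outcomes| = 10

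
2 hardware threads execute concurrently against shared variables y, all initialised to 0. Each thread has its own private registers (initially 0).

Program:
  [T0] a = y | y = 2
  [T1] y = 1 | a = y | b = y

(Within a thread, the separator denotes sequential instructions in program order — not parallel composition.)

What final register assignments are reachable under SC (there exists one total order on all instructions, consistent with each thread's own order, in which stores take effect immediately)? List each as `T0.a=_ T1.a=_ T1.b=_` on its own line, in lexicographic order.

outcome vector order: (T0.a,T1.a,T1.b)
|SC outcomes| = 6

T0.a=0 T1.a=1 T1.b=1
T0.a=0 T1.a=1 T1.b=2
T0.a=0 T1.a=2 T1.b=2
T0.a=1 T1.a=1 T1.b=1
T0.a=1 T1.a=1 T1.b=2
T0.a=1 T1.a=2 T1.b=2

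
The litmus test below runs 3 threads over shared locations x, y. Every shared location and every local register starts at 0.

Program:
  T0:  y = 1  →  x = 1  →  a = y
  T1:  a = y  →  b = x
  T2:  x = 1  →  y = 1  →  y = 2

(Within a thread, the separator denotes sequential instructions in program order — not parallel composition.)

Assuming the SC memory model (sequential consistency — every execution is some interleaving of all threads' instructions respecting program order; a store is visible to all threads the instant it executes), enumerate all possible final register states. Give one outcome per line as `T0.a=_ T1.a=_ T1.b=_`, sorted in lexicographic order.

T0.a=1 T1.a=0 T1.b=0
T0.a=1 T1.a=0 T1.b=1
T0.a=1 T1.a=1 T1.b=0
T0.a=1 T1.a=1 T1.b=1
T0.a=1 T1.a=2 T1.b=1
T0.a=2 T1.a=0 T1.b=0
T0.a=2 T1.a=0 T1.b=1
T0.a=2 T1.a=1 T1.b=0
T0.a=2 T1.a=1 T1.b=1
T0.a=2 T1.a=2 T1.b=1

outcome vector order: (T0.a,T1.a,T1.b)
|SC outcomes| = 10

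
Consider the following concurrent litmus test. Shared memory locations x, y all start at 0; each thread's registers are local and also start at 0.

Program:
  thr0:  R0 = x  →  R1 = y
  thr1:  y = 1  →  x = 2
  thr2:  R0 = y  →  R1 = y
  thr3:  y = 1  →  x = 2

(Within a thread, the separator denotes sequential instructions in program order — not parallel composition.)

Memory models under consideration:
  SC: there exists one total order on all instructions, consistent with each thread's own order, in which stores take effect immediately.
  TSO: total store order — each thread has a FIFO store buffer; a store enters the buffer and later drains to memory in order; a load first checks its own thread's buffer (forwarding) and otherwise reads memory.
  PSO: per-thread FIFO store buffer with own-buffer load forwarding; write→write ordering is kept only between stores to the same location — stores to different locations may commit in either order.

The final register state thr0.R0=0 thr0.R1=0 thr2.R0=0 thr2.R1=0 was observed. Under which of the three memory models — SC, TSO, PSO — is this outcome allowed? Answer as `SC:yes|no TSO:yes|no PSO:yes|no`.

SC:yes TSO:yes PSO:yes

outcome vector order: (thr0.R0,thr0.R1,thr2.R0,thr2.R1)
SC (9): <0 0 0 0>; <0 0 0 1>; <0 0 1 1>; <0 1 0 0>; <0 1 0 1>; <0 1 1 1>; <2 1 0 0>; <2 1 0 1>; <2 1 1 1>
TSO (9): <0 0 0 0>; <0 0 0 1>; <0 0 1 1>; <0 1 0 0>; <0 1 0 1>; <0 1 1 1>; <2 1 0 0>; <2 1 0 1>; <2 1 1 1>
PSO (12): <0 0 0 0>; <0 0 0 1>; <0 0 1 1>; <0 1 0 0>; <0 1 0 1>; <0 1 1 1>; <2 0 0 0>; <2 0 0 1>; <2 0 1 1>; <2 1 0 0>; <2 1 0 1>; <2 1 1 1>
target <0 0 0 0> ∈ {SC,TSO,PSO}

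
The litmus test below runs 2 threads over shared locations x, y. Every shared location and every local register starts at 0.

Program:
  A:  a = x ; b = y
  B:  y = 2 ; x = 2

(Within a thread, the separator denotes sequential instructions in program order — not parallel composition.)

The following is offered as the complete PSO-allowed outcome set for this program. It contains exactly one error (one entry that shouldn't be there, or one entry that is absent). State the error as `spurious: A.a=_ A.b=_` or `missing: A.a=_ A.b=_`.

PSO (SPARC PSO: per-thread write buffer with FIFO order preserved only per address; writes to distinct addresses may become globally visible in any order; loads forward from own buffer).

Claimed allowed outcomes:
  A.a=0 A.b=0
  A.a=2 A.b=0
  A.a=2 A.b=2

missing: A.a=0 A.b=2

outcome vector order: (A.a,A.b)
under PSO → 0/0, 0/2, 2/0, 2/2
PSO∖claimed = {0/2}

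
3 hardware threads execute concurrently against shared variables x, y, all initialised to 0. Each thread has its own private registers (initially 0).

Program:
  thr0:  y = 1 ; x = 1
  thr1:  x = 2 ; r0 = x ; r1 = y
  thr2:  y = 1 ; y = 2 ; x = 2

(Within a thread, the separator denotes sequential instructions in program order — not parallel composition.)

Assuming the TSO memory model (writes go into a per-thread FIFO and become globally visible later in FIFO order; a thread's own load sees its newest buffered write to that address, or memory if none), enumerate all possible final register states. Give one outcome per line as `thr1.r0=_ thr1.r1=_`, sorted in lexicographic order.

outcome vector order: (thr1.r0,thr1.r1)
|TSO outcomes| = 5

thr1.r0=1 thr1.r1=1
thr1.r0=1 thr1.r1=2
thr1.r0=2 thr1.r1=0
thr1.r0=2 thr1.r1=1
thr1.r0=2 thr1.r1=2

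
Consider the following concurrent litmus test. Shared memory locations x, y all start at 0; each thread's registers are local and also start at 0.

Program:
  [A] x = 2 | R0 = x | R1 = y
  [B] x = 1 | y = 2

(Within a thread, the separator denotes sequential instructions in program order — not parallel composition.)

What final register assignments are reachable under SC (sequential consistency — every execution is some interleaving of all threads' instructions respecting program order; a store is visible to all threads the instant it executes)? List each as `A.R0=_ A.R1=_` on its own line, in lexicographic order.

outcome vector order: (A.R0,A.R1)
|SC outcomes| = 4

A.R0=1 A.R1=0
A.R0=1 A.R1=2
A.R0=2 A.R1=0
A.R0=2 A.R1=2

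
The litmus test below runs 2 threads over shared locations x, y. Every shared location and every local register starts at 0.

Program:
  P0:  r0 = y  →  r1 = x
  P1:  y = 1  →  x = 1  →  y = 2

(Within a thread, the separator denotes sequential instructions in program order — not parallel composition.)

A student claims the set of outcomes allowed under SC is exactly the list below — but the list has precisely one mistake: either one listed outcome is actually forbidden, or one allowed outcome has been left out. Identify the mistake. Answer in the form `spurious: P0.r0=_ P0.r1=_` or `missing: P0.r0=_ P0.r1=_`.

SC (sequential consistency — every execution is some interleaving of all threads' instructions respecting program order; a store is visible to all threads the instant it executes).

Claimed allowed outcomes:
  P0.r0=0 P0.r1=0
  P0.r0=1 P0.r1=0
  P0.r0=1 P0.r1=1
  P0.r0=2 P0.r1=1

outcome vector order: (P0.r0,P0.r1)
SC: 5 outcomes — {(0,0); (0,1); (1,0); (1,1); (2,1)}
SC∖claimed = {(0,1)}

missing: P0.r0=0 P0.r1=1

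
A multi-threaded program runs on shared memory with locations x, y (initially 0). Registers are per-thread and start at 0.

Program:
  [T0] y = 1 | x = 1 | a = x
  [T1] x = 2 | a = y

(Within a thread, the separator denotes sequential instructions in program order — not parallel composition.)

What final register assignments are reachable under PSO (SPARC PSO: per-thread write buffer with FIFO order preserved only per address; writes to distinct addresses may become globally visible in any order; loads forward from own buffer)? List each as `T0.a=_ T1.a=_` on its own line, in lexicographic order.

outcome vector order: (T0.a,T1.a)
|PSO outcomes| = 4

T0.a=1 T1.a=0
T0.a=1 T1.a=1
T0.a=2 T1.a=0
T0.a=2 T1.a=1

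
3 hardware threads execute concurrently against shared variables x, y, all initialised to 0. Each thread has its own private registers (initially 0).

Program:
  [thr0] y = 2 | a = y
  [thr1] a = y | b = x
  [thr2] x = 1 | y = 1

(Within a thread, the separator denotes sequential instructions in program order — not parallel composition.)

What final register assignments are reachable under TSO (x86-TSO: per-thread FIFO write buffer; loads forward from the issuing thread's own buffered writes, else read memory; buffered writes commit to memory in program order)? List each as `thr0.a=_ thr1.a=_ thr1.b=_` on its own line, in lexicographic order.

outcome vector order: (thr0.a,thr1.a,thr1.b)
|TSO outcomes| = 10

thr0.a=1 thr1.a=0 thr1.b=0
thr0.a=1 thr1.a=0 thr1.b=1
thr0.a=1 thr1.a=1 thr1.b=1
thr0.a=1 thr1.a=2 thr1.b=0
thr0.a=1 thr1.a=2 thr1.b=1
thr0.a=2 thr1.a=0 thr1.b=0
thr0.a=2 thr1.a=0 thr1.b=1
thr0.a=2 thr1.a=1 thr1.b=1
thr0.a=2 thr1.a=2 thr1.b=0
thr0.a=2 thr1.a=2 thr1.b=1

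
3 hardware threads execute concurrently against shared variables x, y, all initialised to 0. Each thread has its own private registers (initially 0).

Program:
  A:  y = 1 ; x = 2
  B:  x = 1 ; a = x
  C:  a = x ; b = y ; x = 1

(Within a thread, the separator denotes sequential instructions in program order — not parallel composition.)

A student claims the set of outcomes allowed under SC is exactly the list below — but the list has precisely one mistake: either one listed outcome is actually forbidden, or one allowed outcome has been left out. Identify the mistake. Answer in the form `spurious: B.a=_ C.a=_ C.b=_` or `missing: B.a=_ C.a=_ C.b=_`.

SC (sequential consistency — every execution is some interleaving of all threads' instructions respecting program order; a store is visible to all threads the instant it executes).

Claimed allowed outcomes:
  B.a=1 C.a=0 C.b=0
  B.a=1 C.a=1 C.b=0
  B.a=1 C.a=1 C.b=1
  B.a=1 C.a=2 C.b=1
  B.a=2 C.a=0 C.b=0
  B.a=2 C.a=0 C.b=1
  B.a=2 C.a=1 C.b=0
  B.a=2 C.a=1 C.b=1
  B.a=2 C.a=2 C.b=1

missing: B.a=1 C.a=0 C.b=1

outcome vector order: (B.a,C.a,C.b)
[SC] allowed = {<1 0 0>, <1 0 1>, <1 1 0>, <1 1 1>, <1 2 1>, <2 0 0>, <2 0 1>, <2 1 0>, <2 1 1>, <2 2 1>}
SC∖claimed = {<1 0 1>}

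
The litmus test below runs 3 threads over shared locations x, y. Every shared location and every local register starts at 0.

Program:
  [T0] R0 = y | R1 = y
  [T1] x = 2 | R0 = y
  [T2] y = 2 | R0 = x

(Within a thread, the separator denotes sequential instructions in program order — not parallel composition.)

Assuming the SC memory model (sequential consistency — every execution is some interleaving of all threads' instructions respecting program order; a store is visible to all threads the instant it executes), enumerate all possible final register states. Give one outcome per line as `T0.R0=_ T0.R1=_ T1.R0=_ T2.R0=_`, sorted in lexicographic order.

outcome vector order: (T0.R0,T0.R1,T1.R0,T2.R0)
|SC outcomes| = 9

T0.R0=0 T0.R1=0 T1.R0=0 T2.R0=2
T0.R0=0 T0.R1=0 T1.R0=2 T2.R0=0
T0.R0=0 T0.R1=0 T1.R0=2 T2.R0=2
T0.R0=0 T0.R1=2 T1.R0=0 T2.R0=2
T0.R0=0 T0.R1=2 T1.R0=2 T2.R0=0
T0.R0=0 T0.R1=2 T1.R0=2 T2.R0=2
T0.R0=2 T0.R1=2 T1.R0=0 T2.R0=2
T0.R0=2 T0.R1=2 T1.R0=2 T2.R0=0
T0.R0=2 T0.R1=2 T1.R0=2 T2.R0=2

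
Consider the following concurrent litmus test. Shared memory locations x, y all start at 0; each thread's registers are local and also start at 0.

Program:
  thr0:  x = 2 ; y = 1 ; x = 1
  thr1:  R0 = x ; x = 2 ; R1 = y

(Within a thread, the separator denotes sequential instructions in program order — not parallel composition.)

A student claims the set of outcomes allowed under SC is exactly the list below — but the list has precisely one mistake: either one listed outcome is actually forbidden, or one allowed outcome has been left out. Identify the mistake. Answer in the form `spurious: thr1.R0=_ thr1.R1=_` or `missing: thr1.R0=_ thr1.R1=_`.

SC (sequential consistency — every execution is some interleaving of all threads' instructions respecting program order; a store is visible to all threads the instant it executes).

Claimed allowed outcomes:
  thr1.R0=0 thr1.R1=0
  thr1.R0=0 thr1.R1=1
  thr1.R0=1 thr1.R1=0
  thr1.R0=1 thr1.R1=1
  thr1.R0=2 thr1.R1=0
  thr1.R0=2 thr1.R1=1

spurious: thr1.R0=1 thr1.R1=0

outcome vector order: (thr1.R0,thr1.R1)
[SC] allowed = {(0,0), (0,1), (1,1), (2,0), (2,1)}
claimed∖SC = {(1,0)}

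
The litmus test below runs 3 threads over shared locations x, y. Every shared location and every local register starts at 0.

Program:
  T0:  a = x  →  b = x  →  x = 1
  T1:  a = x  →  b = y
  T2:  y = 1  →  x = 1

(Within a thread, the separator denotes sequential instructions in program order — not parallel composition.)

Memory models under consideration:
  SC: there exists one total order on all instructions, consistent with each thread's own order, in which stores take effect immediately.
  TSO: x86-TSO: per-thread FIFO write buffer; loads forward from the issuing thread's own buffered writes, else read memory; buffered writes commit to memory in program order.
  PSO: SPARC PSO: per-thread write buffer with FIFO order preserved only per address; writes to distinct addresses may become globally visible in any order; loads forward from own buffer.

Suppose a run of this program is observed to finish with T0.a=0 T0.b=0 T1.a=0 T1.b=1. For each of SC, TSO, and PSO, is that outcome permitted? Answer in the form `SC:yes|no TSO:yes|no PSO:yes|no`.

SC:yes TSO:yes PSO:yes

outcome vector order: (T0.a,T0.b,T1.a,T1.b)
under SC → (0,0,0,0); (0,0,0,1); (0,0,1,0); (0,0,1,1); (0,1,0,0); (0,1,0,1); (0,1,1,1); (1,1,0,0); (1,1,0,1); (1,1,1,1)
under TSO → (0,0,0,0); (0,0,0,1); (0,0,1,0); (0,0,1,1); (0,1,0,0); (0,1,0,1); (0,1,1,1); (1,1,0,0); (1,1,0,1); (1,1,1,1)
under PSO → (0,0,0,0); (0,0,0,1); (0,0,1,0); (0,0,1,1); (0,1,0,0); (0,1,0,1); (0,1,1,0); (0,1,1,1); (1,1,0,0); (1,1,0,1); (1,1,1,0); (1,1,1,1)
target (0,0,0,1) ∈ {SC,TSO,PSO}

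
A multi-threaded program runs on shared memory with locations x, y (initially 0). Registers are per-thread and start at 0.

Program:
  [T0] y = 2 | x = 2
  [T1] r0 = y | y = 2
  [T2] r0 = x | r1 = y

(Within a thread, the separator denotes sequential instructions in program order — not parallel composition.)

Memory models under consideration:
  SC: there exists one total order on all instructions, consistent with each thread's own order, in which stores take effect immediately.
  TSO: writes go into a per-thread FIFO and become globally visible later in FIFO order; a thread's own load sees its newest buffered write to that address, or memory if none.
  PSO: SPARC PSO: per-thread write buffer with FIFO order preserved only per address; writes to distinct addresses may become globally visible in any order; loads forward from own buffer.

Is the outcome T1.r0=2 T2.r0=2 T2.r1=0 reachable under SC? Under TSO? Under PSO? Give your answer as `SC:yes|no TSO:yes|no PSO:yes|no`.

SC:no TSO:no PSO:yes

outcome vector order: (T1.r0,T2.r0,T2.r1)
SC (6): (0,0,0) (0,0,2) (0,2,2) (2,0,0) (2,0,2) (2,2,2)
TSO (6): (0,0,0) (0,0,2) (0,2,2) (2,0,0) (2,0,2) (2,2,2)
PSO (8): (0,0,0) (0,0,2) (0,2,0) (0,2,2) (2,0,0) (2,0,2) (2,2,0) (2,2,2)
target (2,2,0) ∈ {PSO}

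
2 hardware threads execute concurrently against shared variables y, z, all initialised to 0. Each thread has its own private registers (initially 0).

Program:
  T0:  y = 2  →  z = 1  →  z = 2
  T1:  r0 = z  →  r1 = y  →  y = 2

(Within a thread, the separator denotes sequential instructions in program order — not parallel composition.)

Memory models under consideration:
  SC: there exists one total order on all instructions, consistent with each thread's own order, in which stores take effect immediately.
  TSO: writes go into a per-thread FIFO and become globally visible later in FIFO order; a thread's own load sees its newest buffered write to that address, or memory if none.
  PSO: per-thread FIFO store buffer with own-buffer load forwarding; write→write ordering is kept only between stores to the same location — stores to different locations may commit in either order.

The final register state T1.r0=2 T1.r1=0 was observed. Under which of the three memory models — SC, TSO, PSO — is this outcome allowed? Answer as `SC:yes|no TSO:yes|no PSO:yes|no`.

outcome vector order: (T1.r0,T1.r1)
under SC → (0,0) (0,2) (1,2) (2,2)
under TSO → (0,0) (0,2) (1,2) (2,2)
under PSO → (0,0) (0,2) (1,0) (1,2) (2,0) (2,2)
target (2,0) ∈ {PSO}

SC:no TSO:no PSO:yes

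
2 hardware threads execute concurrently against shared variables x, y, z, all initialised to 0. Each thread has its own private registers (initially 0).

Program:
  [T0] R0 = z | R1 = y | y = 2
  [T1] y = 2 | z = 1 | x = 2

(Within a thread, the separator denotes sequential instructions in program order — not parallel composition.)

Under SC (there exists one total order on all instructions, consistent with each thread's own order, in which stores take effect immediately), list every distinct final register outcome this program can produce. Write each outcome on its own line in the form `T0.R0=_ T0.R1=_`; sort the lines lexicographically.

outcome vector order: (T0.R0,T0.R1)
|SC outcomes| = 3

T0.R0=0 T0.R1=0
T0.R0=0 T0.R1=2
T0.R0=1 T0.R1=2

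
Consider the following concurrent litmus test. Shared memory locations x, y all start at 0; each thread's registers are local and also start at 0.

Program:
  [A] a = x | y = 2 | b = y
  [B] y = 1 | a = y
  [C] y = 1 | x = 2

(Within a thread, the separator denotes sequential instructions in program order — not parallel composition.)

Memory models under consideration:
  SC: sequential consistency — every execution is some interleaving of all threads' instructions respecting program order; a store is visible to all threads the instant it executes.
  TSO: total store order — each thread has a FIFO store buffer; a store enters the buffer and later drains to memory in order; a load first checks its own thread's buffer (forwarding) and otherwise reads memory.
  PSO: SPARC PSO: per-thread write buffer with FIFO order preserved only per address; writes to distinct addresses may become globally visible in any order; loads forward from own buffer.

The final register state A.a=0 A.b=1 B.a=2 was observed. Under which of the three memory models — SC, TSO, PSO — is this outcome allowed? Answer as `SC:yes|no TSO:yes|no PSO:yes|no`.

outcome vector order: (A.a,A.b,B.a)
under SC → <0 1 1>; <0 1 2>; <0 2 1>; <0 2 2>; <2 1 1>; <2 2 1>; <2 2 2>
under TSO → <0 1 1>; <0 1 2>; <0 2 1>; <0 2 2>; <2 1 1>; <2 2 1>; <2 2 2>
under PSO → <0 1 1>; <0 1 2>; <0 2 1>; <0 2 2>; <2 1 1>; <2 1 2>; <2 2 1>; <2 2 2>
target <0 1 2> ∈ {SC,TSO,PSO}

SC:yes TSO:yes PSO:yes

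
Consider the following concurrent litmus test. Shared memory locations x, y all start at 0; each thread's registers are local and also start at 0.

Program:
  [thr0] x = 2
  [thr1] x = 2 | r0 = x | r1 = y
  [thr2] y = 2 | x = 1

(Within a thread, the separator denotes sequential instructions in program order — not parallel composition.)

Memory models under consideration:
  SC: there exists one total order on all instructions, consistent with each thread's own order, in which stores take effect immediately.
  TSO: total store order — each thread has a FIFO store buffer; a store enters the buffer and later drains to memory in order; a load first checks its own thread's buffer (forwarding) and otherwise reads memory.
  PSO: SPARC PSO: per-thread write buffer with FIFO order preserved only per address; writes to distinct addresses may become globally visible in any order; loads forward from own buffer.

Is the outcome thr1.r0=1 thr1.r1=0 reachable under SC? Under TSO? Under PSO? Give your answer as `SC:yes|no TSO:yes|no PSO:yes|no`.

SC:no TSO:no PSO:yes

outcome vector order: (thr1.r0,thr1.r1)
SC: 3 outcomes — {1/2, 2/0, 2/2}
TSO: 3 outcomes — {1/2, 2/0, 2/2}
PSO: 4 outcomes — {1/0, 1/2, 2/0, 2/2}
target 1/0 ∈ {PSO}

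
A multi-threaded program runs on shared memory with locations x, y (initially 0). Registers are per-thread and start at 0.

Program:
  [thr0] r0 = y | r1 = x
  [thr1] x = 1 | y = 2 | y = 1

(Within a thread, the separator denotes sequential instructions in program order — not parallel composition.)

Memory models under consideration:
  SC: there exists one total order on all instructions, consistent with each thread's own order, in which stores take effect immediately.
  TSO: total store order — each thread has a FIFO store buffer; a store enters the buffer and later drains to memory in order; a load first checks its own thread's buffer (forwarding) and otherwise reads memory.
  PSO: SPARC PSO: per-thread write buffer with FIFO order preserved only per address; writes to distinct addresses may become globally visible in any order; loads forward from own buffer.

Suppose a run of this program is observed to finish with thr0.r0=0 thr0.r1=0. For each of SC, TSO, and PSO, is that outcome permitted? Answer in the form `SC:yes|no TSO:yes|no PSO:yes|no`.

SC:yes TSO:yes PSO:yes

outcome vector order: (thr0.r0,thr0.r1)
SC (4): 0/0; 0/1; 1/1; 2/1
TSO (4): 0/0; 0/1; 1/1; 2/1
PSO (6): 0/0; 0/1; 1/0; 1/1; 2/0; 2/1
target 0/0 ∈ {SC,TSO,PSO}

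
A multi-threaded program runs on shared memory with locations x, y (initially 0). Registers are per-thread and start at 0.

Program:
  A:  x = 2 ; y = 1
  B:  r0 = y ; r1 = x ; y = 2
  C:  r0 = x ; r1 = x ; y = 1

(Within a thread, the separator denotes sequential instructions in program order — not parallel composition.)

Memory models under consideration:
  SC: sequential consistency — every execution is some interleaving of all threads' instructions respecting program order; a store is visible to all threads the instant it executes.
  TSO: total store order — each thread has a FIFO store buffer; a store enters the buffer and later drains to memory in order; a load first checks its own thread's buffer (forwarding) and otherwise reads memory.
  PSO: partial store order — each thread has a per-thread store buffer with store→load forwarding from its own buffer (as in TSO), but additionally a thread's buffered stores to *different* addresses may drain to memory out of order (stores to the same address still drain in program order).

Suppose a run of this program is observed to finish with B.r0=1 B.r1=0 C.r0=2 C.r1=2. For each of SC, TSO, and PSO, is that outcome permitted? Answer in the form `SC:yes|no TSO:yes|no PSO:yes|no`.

SC:no TSO:no PSO:yes

outcome vector order: (B.r0,B.r1,C.r0,C.r1)
SC: 10 outcomes — {0/0/0/0 0/0/0/2 0/0/2/2 0/2/0/0 0/2/0/2 0/2/2/2 1/0/0/0 1/2/0/0 1/2/0/2 1/2/2/2}
TSO: 10 outcomes — {0/0/0/0 0/0/0/2 0/0/2/2 0/2/0/0 0/2/0/2 0/2/2/2 1/0/0/0 1/2/0/0 1/2/0/2 1/2/2/2}
PSO: 12 outcomes — {0/0/0/0 0/0/0/2 0/0/2/2 0/2/0/0 0/2/0/2 0/2/2/2 1/0/0/0 1/0/0/2 1/0/2/2 1/2/0/0 1/2/0/2 1/2/2/2}
target 1/0/2/2 ∈ {PSO}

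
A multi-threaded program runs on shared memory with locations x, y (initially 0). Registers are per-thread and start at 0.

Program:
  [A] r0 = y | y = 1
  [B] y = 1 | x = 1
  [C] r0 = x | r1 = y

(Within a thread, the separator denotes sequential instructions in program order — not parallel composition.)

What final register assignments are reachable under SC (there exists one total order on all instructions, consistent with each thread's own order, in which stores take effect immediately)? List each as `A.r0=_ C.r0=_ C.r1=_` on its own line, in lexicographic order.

outcome vector order: (A.r0,C.r0,C.r1)
|SC outcomes| = 6

A.r0=0 C.r0=0 C.r1=0
A.r0=0 C.r0=0 C.r1=1
A.r0=0 C.r0=1 C.r1=1
A.r0=1 C.r0=0 C.r1=0
A.r0=1 C.r0=0 C.r1=1
A.r0=1 C.r0=1 C.r1=1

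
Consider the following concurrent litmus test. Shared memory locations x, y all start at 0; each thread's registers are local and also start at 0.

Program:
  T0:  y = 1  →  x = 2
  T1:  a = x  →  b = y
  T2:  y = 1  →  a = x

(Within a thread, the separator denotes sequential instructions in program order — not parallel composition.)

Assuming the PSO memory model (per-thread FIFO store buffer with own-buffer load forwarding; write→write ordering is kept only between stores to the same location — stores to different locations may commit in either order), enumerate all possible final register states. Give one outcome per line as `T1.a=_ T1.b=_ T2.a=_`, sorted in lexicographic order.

T1.a=0 T1.b=0 T2.a=0
T1.a=0 T1.b=0 T2.a=2
T1.a=0 T1.b=1 T2.a=0
T1.a=0 T1.b=1 T2.a=2
T1.a=2 T1.b=0 T2.a=0
T1.a=2 T1.b=0 T2.a=2
T1.a=2 T1.b=1 T2.a=0
T1.a=2 T1.b=1 T2.a=2

outcome vector order: (T1.a,T1.b,T2.a)
|PSO outcomes| = 8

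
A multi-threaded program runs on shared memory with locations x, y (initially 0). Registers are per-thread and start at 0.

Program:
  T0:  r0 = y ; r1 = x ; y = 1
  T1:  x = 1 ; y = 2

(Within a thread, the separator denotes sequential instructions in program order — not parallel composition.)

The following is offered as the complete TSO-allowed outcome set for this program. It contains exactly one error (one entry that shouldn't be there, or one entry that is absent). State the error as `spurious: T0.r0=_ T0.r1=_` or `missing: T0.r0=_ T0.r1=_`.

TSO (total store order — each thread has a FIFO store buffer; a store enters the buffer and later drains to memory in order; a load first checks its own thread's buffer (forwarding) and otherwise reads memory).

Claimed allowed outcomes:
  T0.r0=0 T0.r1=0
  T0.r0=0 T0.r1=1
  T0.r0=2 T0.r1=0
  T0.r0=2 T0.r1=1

spurious: T0.r0=2 T0.r1=0

outcome vector order: (T0.r0,T0.r1)
TSO (3): 00, 01, 21
claimed∖TSO = {20}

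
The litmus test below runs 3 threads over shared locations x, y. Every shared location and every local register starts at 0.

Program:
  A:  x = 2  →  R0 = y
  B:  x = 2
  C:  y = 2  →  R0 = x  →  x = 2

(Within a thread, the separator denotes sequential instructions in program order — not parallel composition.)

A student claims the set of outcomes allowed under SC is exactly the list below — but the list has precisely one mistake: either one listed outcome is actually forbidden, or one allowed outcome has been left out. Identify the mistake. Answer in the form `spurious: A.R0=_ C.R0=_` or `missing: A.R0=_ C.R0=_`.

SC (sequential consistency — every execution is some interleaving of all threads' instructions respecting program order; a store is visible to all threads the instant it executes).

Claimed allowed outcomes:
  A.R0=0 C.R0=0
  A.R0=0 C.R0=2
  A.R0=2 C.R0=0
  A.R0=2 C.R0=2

spurious: A.R0=0 C.R0=0

outcome vector order: (A.R0,C.R0)
[SC] allowed = {<0 2>; <2 0>; <2 2>}
claimed∖SC = {<0 0>}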